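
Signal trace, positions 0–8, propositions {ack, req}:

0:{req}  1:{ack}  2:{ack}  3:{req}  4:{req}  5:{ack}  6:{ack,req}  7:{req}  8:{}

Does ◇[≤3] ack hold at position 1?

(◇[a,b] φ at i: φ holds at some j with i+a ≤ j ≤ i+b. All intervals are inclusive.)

Check ack at each j in [1,4]:
  j=1: true
  j=2: true
  j=3: false
  j=4: false
Found at j=1 → formula holds.

Yes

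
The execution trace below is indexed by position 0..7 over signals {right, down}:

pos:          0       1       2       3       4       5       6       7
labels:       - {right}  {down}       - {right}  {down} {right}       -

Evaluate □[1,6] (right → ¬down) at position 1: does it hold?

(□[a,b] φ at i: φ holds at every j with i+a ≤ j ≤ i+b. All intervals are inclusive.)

Check (right → ¬down) at every j in [2,7]:
  j=2: antecedent false → ✓
  j=3: antecedent false → ✓
  j=4: antecedent true; consequent true → ✓
  j=5: antecedent false → ✓
  j=6: antecedent true; consequent true → ✓
  j=7: antecedent false → ✓
All positions satisfy it → formula holds.

True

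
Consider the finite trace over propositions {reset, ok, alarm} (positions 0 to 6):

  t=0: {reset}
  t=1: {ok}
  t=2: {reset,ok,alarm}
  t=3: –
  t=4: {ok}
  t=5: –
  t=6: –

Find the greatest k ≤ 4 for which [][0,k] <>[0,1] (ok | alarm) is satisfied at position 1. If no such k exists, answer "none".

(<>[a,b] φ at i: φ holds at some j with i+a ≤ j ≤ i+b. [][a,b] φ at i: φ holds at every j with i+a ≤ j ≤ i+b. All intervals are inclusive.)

3

<>[0,1] (ok | alarm) must hold from j=1 onward; find where it first fails.
  j=1: holds
  j=2: holds
  j=3: holds
  j=4: holds
  j=5: fails
Holds on [1,4], so largest k = 3.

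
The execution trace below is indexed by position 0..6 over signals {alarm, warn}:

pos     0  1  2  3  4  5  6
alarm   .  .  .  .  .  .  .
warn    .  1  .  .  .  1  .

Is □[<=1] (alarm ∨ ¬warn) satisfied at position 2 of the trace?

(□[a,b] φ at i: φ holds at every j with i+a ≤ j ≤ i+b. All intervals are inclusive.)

Holds

Check (alarm ∨ ¬warn) at every j in [2,3]:
  j=2: true
  j=3: true
All positions satisfy it → formula holds.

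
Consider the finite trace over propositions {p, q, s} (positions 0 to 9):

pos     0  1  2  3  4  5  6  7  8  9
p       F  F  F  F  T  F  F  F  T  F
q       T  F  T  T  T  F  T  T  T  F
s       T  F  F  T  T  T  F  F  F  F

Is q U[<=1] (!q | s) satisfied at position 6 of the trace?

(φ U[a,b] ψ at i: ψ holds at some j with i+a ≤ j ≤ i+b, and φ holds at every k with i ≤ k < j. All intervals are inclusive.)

Need some j in [6,7] with (!q | s), and q at every k in [6,j-1].
  j=6: (!q | s) false.
  j=7: (!q | s) false.
No j in the window works → until fails.

No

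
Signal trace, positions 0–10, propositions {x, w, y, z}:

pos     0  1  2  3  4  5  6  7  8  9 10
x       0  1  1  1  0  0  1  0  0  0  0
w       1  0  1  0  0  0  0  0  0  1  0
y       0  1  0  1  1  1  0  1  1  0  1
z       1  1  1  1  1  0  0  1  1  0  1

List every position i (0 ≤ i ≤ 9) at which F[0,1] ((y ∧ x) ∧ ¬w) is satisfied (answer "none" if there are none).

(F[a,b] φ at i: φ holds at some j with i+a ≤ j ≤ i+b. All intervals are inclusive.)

0, 1, 2, 3

Evaluate at each i in [0,9]:
  i=0: ✓ (witness j=1)
  i=1: ✓ (witness j=1)
  i=2: ✓ (witness j=3)
  i=3: ✓ (witness j=3)
  i=4: ✗ (none in [4,5])
  i=5: ✗ (none in [5,6])
  i=6: ✗ (none in [6,7])
  i=7: ✗ (none in [7,8])
  i=8: ✗ (none in [8,9])
  i=9: ✗ (none in [9,10])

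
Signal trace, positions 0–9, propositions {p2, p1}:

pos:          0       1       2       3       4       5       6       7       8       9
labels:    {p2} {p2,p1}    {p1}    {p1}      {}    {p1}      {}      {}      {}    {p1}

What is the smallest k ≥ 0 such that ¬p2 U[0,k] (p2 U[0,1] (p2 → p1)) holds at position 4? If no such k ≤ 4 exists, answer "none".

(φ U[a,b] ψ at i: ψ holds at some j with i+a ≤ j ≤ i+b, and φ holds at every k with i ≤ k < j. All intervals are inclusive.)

Need earliest j ≥ 4 with (p2 U[0,1] (p2 → p1)), and ¬p2 at every k in [4,j-1].
  j=4: rhs holds (empty prefix). k = 0.

0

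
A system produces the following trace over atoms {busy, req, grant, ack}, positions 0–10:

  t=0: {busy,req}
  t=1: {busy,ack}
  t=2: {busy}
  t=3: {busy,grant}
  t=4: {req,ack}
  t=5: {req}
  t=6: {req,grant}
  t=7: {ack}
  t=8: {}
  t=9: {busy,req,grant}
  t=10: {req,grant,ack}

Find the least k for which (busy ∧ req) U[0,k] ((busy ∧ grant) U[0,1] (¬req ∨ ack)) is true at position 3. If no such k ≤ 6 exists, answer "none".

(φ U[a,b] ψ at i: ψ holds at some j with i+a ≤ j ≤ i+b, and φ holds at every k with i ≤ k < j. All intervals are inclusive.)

Need earliest j ≥ 3 with ((busy ∧ grant) U[0,1] (¬req ∨ ack)), and (busy ∧ req) at every k in [3,j-1].
  j=3: rhs holds (empty prefix). k = 0.

0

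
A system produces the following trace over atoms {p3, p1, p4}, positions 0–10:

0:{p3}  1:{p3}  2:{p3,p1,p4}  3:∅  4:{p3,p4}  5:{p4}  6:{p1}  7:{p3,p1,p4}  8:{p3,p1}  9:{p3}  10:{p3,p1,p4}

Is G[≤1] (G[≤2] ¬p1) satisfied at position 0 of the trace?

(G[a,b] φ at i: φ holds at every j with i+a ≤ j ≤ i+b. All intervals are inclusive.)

Does not hold

Check G[≤2] ¬p1 at every j in [0,1]:
  j=0: fails at 2
  j=1: fails at 2
Fails at j=0 → formula fails.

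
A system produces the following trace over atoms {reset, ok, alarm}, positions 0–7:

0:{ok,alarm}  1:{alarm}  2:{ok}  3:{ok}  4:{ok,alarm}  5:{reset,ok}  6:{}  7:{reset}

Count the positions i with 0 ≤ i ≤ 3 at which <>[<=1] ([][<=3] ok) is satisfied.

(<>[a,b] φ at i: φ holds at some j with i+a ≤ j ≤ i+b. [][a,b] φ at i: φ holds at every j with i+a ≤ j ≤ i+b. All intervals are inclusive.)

2

Evaluate at each i in [0,3]:
  i=0: ✗ (none in [0,1])
  i=1: ✓ (witness j=2)
  i=2: ✓ (witness j=2)
  i=3: ✗ (none in [3,4])
Positions where it holds: {1, 2} → 2.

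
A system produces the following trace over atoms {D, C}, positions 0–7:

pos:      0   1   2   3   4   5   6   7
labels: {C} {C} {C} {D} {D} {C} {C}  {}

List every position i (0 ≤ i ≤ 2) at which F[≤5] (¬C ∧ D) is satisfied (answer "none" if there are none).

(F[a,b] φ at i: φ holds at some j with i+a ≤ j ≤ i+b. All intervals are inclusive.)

0, 1, 2

Evaluate at each i in [0,2]:
  i=0: ✓ (witness j=3)
  i=1: ✓ (witness j=3)
  i=2: ✓ (witness j=3)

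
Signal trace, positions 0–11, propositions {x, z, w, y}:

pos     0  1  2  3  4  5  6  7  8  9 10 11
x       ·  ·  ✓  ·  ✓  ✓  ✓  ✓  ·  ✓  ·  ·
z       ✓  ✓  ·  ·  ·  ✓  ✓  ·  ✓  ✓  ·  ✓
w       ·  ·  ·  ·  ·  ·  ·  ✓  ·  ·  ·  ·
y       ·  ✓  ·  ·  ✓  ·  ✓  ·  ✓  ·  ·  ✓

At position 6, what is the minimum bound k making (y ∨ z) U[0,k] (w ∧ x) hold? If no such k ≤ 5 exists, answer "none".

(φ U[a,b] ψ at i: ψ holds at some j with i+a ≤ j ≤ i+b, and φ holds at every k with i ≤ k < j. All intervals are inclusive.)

1

Need earliest j ≥ 6 with (w ∧ x), and (y ∨ z) at every k in [6,j-1].
  j=6: rhs fails.
  j=7: rhs holds; lhs holds on [6,6]. k = 1.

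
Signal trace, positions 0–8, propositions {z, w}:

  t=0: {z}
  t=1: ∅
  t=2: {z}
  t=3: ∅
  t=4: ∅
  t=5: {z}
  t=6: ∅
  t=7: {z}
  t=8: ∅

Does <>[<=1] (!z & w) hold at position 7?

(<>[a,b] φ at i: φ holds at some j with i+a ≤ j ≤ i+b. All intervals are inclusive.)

Check (!z & w) at each j in [7,8]:
  j=7: false
  j=8: false
No position in the window satisfies it → formula fails.

No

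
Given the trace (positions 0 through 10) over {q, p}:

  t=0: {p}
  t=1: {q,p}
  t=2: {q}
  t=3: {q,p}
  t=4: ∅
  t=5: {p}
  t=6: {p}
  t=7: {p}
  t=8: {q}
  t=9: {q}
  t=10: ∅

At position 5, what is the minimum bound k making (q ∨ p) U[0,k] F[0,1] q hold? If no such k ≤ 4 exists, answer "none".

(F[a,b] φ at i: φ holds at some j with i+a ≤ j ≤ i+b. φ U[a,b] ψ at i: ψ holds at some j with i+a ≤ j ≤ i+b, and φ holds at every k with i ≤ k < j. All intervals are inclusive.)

Need earliest j ≥ 5 with F[0,1] q, and (q ∨ p) at every k in [5,j-1].
  j=5: rhs fails.
  j=6: rhs fails.
  j=7: rhs holds; lhs holds on [5,6]. k = 2.

2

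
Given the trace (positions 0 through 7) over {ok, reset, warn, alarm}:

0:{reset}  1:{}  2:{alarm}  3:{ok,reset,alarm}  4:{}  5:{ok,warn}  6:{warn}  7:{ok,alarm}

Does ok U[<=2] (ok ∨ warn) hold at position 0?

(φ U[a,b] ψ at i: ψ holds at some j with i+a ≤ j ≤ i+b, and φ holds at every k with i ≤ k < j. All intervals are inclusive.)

Need some j in [0,2] with (ok ∨ warn), and ok at every k in [0,j-1].
  j=0: (ok ∨ warn) false.
  j=1: (ok ∨ warn) false.
  j=2: (ok ∨ warn) false.
No j in the window works → until fails.

False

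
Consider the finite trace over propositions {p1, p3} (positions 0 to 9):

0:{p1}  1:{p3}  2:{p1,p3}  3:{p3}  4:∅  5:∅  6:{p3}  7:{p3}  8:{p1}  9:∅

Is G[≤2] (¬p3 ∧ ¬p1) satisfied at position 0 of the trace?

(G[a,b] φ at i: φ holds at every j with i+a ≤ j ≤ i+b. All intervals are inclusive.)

Check (¬p3 ∧ ¬p1) at every j in [0,2]:
  j=0: false
  j=1: false
  j=2: false
Fails at j=0 → formula fails.

False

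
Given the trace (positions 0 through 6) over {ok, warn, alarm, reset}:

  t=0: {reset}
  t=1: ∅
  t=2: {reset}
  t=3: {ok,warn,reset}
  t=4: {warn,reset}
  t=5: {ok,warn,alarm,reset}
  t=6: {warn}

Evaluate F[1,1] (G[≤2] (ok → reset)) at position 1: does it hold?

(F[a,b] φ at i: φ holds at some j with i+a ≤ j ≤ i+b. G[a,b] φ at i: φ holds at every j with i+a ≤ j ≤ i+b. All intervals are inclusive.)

Holds

Check G[≤2] (ok → reset) at each j in [2,2]:
  j=2: holds on [2,4]
Found at j=2 → formula holds.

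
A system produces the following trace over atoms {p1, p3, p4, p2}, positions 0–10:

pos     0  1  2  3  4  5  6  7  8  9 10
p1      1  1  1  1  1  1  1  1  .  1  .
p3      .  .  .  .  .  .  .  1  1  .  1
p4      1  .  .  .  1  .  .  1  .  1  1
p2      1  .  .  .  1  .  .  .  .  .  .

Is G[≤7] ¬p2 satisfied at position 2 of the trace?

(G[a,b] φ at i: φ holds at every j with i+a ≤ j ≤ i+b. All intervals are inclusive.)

False

Check ¬p2 at every j in [2,9]:
  j=2: true
  j=3: true
  j=4: false
  j=5: true
  j=6: true
  j=7: true
  j=8: true
  j=9: true
Fails at j=4 → formula fails.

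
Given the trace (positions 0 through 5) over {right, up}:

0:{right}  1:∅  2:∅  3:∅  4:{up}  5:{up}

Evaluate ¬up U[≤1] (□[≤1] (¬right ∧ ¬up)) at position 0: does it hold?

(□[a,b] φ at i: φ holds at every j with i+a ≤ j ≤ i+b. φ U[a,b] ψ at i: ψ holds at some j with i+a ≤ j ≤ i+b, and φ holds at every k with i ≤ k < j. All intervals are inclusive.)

Holds

Need some j in [0,1] with □[≤1] (¬right ∧ ¬up), and ¬up at every k in [0,j-1].
  j=0: □[≤1] (¬right ∧ ¬up) — fails at 0.
  j=1: □[≤1] (¬right ∧ ¬up) holds; ¬up holds at every k in [0,0] → satisfied.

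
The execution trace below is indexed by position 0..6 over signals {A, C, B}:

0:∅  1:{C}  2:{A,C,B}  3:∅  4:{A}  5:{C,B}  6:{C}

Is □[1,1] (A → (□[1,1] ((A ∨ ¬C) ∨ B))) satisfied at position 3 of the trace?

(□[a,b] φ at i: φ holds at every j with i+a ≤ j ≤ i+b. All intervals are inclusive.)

Check (A → (□[1,1] ((A ∨ ¬C) ∨ B))) at every j in [4,4]:
  j=4: antecedent true; consequent holds on [5,5] → ✓
All positions satisfy it → formula holds.

Yes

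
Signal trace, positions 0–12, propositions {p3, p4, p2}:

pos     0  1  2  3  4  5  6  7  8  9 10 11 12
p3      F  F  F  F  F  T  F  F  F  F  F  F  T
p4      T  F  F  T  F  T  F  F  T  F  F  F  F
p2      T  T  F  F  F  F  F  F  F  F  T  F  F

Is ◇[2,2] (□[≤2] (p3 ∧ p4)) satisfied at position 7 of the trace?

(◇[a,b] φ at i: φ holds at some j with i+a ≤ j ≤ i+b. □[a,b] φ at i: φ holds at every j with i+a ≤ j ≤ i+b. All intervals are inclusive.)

Check □[≤2] (p3 ∧ p4) at each j in [9,9]:
  j=9: fails at 9
No position in the window satisfies it → formula fails.

False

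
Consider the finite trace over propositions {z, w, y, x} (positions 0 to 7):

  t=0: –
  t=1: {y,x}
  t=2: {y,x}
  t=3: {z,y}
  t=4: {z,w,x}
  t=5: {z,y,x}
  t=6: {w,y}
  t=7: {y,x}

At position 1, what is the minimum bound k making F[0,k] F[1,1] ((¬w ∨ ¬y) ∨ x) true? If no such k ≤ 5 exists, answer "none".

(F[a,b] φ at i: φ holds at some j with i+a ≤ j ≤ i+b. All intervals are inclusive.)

Scan j = 1,2,… for F[1,1] ((¬w ∨ ¬y) ∨ x):
  j=1: holds
First hit at j=1, so smallest k = 1-1 = 0.

0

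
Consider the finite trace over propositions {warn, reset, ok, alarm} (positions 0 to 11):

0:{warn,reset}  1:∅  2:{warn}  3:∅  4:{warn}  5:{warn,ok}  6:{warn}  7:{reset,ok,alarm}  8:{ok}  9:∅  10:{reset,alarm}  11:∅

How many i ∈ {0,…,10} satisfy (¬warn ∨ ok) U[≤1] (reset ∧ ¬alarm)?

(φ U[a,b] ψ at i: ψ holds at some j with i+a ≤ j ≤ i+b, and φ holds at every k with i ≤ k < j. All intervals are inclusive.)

Evaluate at each i in [0,10]:
  i=0: ✓ (rhs at j=0)
  i=1: ✗ (no rhs in [1,2])
  i=2: ✗ (no rhs in [2,3])
  i=3: ✗ (no rhs in [3,4])
  i=4: ✗ (no rhs in [4,5])
  i=5: ✗ (no rhs in [5,6])
  i=6: ✗ (no rhs in [6,7])
  i=7: ✗ (no rhs in [7,8])
  i=8: ✗ (no rhs in [8,9])
  i=9: ✗ (no rhs in [9,10])
  i=10: ✗ (no rhs in [10,11])
Positions where it holds: {0} → 1.

1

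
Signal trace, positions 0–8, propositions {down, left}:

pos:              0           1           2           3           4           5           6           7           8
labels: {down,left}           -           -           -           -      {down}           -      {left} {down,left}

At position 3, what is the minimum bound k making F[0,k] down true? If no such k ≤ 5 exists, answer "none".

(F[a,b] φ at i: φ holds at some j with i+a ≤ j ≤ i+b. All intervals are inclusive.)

Scan j = 3,4,… for down:
  j=3: fails
  j=4: fails
  j=5: holds
First hit at j=5, so smallest k = 5-3 = 2.

2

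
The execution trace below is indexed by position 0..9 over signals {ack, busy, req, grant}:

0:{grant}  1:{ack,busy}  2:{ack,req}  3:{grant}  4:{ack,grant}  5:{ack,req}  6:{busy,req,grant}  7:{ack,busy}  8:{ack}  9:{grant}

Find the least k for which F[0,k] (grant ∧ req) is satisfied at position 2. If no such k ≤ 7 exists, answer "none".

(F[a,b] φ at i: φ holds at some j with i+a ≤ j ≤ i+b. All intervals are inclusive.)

4

Scan j = 2,3,… for (grant ∧ req):
  j=2: fails
  j=3: fails
  j=4: fails
  j=5: fails
  j=6: holds
First hit at j=6, so smallest k = 6-2 = 4.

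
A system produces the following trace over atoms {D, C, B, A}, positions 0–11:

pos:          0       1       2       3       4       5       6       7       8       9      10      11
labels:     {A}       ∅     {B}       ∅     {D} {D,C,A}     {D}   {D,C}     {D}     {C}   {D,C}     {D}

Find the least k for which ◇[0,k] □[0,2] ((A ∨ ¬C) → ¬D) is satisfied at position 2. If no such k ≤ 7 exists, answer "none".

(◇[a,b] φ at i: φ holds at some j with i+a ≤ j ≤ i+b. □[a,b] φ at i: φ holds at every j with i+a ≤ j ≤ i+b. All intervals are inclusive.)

none

Scan j = 2,3,… for □[0,2] ((A ∨ ¬C) → ¬D):
  j=2: fails
  j=3: fails
  j=4: fails
  j=5: fails
  j=6: fails
  j=7: fails
  j=8: fails
  j=9: fails
No j in [2,9] satisfies it → none.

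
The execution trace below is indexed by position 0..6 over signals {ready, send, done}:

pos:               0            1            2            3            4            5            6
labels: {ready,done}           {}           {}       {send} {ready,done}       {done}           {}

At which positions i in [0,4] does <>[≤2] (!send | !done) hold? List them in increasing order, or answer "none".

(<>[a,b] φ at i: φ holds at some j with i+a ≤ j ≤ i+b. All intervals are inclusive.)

Evaluate at each i in [0,4]:
  i=0: ✓ (witness j=0)
  i=1: ✓ (witness j=1)
  i=2: ✓ (witness j=2)
  i=3: ✓ (witness j=3)
  i=4: ✓ (witness j=4)

0, 1, 2, 3, 4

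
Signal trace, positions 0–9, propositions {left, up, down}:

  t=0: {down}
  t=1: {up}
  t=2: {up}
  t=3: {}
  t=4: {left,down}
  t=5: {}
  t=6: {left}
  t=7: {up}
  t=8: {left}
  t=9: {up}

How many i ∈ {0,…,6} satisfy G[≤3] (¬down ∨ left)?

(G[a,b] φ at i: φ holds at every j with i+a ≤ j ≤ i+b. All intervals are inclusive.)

6

Evaluate at each i in [0,6]:
  i=0: ✗ (fails at j=0)
  i=1: ✓ (all of [1,4])
  i=2: ✓ (all of [2,5])
  i=3: ✓ (all of [3,6])
  i=4: ✓ (all of [4,7])
  i=5: ✓ (all of [5,8])
  i=6: ✓ (all of [6,9])
Positions where it holds: {1, 2, 3, 4, 5, 6} → 6.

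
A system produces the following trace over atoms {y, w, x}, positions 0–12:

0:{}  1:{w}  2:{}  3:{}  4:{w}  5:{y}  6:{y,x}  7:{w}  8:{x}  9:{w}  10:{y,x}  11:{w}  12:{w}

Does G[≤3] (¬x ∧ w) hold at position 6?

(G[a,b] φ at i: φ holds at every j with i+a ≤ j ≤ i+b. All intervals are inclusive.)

False

Check (¬x ∧ w) at every j in [6,9]:
  j=6: false
  j=7: true
  j=8: false
  j=9: true
Fails at j=6 → formula fails.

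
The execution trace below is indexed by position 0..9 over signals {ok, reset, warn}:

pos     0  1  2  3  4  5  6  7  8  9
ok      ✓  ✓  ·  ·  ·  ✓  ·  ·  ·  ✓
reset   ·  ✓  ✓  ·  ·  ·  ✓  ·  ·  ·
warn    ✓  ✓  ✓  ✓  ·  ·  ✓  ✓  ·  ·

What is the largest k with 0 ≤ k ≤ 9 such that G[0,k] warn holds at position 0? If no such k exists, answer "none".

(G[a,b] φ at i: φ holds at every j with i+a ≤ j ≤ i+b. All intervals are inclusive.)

3

warn must hold from j=0 onward; find where it first fails.
  j=0: holds
  j=1: holds
  j=2: holds
  j=3: holds
  j=4: fails
Holds on [0,3], so largest k = 3.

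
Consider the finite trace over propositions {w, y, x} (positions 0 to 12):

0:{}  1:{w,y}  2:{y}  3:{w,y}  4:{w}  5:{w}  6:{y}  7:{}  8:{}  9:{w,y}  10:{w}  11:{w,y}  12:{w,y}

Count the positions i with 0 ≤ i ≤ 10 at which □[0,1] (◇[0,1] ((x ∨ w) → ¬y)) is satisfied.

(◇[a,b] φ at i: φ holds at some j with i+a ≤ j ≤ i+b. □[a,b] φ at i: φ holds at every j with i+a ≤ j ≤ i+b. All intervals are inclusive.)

10

Evaluate at each i in [0,10]:
  i=0: ✓ (all of [0,1])
  i=1: ✓ (all of [1,2])
  i=2: ✓ (all of [2,3])
  i=3: ✓ (all of [3,4])
  i=4: ✓ (all of [4,5])
  i=5: ✓ (all of [5,6])
  i=6: ✓ (all of [6,7])
  i=7: ✓ (all of [7,8])
  i=8: ✓ (all of [8,9])
  i=9: ✓ (all of [9,10])
  i=10: ✗ (fails at j=11)
Positions where it holds: {0, 1, 2, 3, 4, 5, 6, 7, 8, 9} → 10.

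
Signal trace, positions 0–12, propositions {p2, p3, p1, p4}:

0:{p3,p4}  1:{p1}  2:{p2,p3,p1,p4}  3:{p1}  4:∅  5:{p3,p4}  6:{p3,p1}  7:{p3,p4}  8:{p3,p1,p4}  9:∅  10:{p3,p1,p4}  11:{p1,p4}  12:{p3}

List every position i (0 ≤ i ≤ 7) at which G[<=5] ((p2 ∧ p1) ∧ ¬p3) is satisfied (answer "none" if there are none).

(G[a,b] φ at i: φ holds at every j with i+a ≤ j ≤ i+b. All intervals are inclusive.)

none

Evaluate at each i in [0,7]:
  i=0: ✗ (fails at j=0)
  i=1: ✗ (fails at j=1)
  i=2: ✗ (fails at j=2)
  i=3: ✗ (fails at j=3)
  i=4: ✗ (fails at j=4)
  i=5: ✗ (fails at j=5)
  i=6: ✗ (fails at j=6)
  i=7: ✗ (fails at j=7)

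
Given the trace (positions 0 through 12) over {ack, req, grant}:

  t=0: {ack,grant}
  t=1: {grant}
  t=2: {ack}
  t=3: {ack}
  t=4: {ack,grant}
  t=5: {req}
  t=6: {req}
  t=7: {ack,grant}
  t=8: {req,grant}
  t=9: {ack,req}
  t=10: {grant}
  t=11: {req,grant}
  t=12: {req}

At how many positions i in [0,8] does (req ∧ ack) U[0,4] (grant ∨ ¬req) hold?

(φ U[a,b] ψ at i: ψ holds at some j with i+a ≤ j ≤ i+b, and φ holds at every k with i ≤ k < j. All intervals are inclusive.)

7

Evaluate at each i in [0,8]:
  i=0: ✓ (rhs at j=0)
  i=1: ✓ (rhs at j=1)
  i=2: ✓ (rhs at j=2)
  i=3: ✓ (rhs at j=3)
  i=4: ✓ (rhs at j=4)
  i=5: ✗ (lhs fails at k=5 before rhs at j=7)
  i=6: ✗ (lhs fails at k=6 before rhs at j=7)
  i=7: ✓ (rhs at j=7)
  i=8: ✓ (rhs at j=8)
Positions where it holds: {0, 1, 2, 3, 4, 7, 8} → 7.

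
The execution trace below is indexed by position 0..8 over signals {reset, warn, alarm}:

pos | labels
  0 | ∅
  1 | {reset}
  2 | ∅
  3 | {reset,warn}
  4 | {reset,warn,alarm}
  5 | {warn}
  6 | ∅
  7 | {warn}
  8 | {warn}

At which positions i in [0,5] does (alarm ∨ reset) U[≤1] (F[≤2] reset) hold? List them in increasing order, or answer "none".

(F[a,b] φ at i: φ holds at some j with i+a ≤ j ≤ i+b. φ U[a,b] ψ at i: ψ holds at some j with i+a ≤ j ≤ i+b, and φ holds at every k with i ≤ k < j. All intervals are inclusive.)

Evaluate at each i in [0,5]:
  i=0: ✓ (rhs at j=0)
  i=1: ✓ (rhs at j=1)
  i=2: ✓ (rhs at j=2)
  i=3: ✓ (rhs at j=3)
  i=4: ✓ (rhs at j=4)
  i=5: ✗ (no rhs in [5,6])

0, 1, 2, 3, 4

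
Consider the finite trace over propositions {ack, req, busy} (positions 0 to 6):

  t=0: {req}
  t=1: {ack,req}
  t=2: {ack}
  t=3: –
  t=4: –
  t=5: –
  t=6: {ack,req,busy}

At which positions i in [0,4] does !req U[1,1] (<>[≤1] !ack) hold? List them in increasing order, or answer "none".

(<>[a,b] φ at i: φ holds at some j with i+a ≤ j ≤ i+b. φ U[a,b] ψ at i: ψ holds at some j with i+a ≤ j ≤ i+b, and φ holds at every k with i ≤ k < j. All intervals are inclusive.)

2, 3, 4

Evaluate at each i in [0,4]:
  i=0: ✗ (no rhs in [1,1])
  i=1: ✗ (lhs fails at k=1 before rhs at j=2)
  i=2: ✓ (rhs at j=3; lhs holds on [2,2])
  i=3: ✓ (rhs at j=4; lhs holds on [3,3])
  i=4: ✓ (rhs at j=5; lhs holds on [4,4])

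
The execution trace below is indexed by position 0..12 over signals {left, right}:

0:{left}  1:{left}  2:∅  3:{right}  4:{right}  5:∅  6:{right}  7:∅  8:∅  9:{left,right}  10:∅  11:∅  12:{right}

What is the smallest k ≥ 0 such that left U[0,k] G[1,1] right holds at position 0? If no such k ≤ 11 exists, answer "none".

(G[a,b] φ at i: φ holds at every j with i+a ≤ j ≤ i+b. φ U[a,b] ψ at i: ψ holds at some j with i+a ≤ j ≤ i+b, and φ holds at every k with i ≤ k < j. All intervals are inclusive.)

2

Need earliest j ≥ 0 with G[1,1] right, and left at every k in [0,j-1].
  j=0: rhs fails.
  j=1: rhs fails.
  j=2: rhs holds; lhs holds on [0,1]. k = 2.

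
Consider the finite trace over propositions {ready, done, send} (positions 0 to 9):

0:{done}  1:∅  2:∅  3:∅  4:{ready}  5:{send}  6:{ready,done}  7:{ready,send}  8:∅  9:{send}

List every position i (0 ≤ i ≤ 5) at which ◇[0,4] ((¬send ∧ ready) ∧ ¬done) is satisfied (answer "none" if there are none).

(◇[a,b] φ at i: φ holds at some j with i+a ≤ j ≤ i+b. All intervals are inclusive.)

0, 1, 2, 3, 4

Evaluate at each i in [0,5]:
  i=0: ✓ (witness j=4)
  i=1: ✓ (witness j=4)
  i=2: ✓ (witness j=4)
  i=3: ✓ (witness j=4)
  i=4: ✓ (witness j=4)
  i=5: ✗ (none in [5,9])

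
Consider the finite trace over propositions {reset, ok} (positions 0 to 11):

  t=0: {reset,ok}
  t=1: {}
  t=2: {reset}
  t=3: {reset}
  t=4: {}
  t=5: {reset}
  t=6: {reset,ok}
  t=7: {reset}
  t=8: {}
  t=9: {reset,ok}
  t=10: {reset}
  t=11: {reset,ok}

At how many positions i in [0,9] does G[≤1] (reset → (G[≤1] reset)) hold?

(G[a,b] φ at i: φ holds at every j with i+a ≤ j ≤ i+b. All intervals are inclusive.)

5

Evaluate at each i in [0,9]:
  i=0: ✗ (fails at j=0)
  i=1: ✓ (all of [1,2])
  i=2: ✗ (fails at j=3)
  i=3: ✗ (fails at j=3)
  i=4: ✓ (all of [4,5])
  i=5: ✓ (all of [5,6])
  i=6: ✗ (fails at j=7)
  i=7: ✗ (fails at j=7)
  i=8: ✓ (all of [8,9])
  i=9: ✓ (all of [9,10])
Positions where it holds: {1, 4, 5, 8, 9} → 5.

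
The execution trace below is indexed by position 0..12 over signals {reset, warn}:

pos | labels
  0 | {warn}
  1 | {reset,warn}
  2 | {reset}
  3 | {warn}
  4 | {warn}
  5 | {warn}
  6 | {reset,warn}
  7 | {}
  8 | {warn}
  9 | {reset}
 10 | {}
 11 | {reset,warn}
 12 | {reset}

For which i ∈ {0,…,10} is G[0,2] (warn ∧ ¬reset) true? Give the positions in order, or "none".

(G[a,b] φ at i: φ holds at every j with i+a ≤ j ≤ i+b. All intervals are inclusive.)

Evaluate at each i in [0,10]:
  i=0: ✗ (fails at j=1)
  i=1: ✗ (fails at j=1)
  i=2: ✗ (fails at j=2)
  i=3: ✓ (all of [3,5])
  i=4: ✗ (fails at j=6)
  i=5: ✗ (fails at j=6)
  i=6: ✗ (fails at j=6)
  i=7: ✗ (fails at j=7)
  i=8: ✗ (fails at j=9)
  i=9: ✗ (fails at j=9)
  i=10: ✗ (fails at j=10)

3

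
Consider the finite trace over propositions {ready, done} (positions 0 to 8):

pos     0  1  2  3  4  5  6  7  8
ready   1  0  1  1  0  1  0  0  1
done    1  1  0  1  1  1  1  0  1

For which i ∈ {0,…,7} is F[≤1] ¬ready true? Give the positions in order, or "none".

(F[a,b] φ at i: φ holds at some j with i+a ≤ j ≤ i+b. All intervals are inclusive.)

Evaluate at each i in [0,7]:
  i=0: ✓ (witness j=1)
  i=1: ✓ (witness j=1)
  i=2: ✗ (none in [2,3])
  i=3: ✓ (witness j=4)
  i=4: ✓ (witness j=4)
  i=5: ✓ (witness j=6)
  i=6: ✓ (witness j=6)
  i=7: ✓ (witness j=7)

0, 1, 3, 4, 5, 6, 7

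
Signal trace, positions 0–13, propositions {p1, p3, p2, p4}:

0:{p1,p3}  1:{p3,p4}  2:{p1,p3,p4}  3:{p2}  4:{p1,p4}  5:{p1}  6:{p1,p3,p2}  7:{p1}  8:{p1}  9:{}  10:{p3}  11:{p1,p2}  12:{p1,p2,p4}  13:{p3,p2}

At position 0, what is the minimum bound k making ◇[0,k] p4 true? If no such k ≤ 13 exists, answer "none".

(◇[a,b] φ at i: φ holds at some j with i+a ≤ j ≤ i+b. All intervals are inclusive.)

1

Scan j = 0,1,… for p4:
  j=0: fails
  j=1: holds
First hit at j=1, so smallest k = 1-0 = 1.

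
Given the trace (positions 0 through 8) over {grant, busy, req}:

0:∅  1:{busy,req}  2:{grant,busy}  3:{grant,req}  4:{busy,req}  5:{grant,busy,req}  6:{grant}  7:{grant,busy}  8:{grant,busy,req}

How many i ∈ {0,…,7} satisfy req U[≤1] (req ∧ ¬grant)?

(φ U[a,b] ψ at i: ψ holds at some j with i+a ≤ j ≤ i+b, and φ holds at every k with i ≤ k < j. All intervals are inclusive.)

Evaluate at each i in [0,7]:
  i=0: ✗ (lhs fails at k=0 before rhs at j=1)
  i=1: ✓ (rhs at j=1)
  i=2: ✗ (no rhs in [2,3])
  i=3: ✓ (rhs at j=4; lhs holds on [3,3])
  i=4: ✓ (rhs at j=4)
  i=5: ✗ (no rhs in [5,6])
  i=6: ✗ (no rhs in [6,7])
  i=7: ✗ (no rhs in [7,8])
Positions where it holds: {1, 3, 4} → 3.

3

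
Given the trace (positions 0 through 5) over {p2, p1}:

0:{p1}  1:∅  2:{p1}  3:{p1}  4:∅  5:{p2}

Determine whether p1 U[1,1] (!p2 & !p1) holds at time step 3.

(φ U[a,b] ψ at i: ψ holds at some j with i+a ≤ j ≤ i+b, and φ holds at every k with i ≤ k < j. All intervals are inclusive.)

Need some j in [4,4] with (!p2 & !p1), and p1 at every k in [3,j-1].
  j=4: (!p2 & !p1) holds; p1 holds at every k in [3,3] → satisfied.

Holds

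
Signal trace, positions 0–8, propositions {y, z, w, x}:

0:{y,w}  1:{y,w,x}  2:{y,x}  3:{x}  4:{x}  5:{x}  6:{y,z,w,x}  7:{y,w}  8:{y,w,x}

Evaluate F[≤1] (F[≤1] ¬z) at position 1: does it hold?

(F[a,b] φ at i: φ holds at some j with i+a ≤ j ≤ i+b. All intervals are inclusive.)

True

Check F[≤1] ¬z at each j in [1,2]:
  j=1: holds (witness at 1)
  j=2: holds (witness at 2)
Found at j=1 → formula holds.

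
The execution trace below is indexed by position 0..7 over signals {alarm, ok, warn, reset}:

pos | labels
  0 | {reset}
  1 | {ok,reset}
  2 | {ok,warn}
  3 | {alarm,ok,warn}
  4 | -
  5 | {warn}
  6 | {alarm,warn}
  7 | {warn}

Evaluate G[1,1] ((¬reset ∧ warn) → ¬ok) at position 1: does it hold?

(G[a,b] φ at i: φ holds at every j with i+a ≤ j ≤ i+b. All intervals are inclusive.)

No

Check ((¬reset ∧ warn) → ¬ok) at every j in [2,2]:
  j=2: antecedent true; consequent false → ✗
Fails at j=2 → formula fails.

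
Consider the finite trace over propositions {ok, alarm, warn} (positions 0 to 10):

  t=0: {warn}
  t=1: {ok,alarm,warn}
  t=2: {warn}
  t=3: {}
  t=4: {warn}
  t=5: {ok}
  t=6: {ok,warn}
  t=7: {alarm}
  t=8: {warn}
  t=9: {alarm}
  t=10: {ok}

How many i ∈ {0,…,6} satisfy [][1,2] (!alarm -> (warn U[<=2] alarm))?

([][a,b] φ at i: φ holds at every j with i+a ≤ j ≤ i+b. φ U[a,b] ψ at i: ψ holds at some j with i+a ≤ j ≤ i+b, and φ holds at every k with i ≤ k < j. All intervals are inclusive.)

Evaluate at each i in [0,6]:
  i=0: ✗ (fails at j=2)
  i=1: ✗ (fails at j=2)
  i=2: ✗ (fails at j=3)
  i=3: ✗ (fails at j=4)
  i=4: ✗ (fails at j=5)
  i=5: ✓ (all of [6,7])
  i=6: ✓ (all of [7,8])
Positions where it holds: {5, 6} → 2.

2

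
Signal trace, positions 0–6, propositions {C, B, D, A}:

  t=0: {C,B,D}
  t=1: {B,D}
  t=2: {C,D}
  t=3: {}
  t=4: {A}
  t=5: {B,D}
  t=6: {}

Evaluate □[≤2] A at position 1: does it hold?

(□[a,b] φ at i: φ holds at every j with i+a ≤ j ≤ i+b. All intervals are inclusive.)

False

Check A at every j in [1,3]:
  j=1: false
  j=2: false
  j=3: false
Fails at j=1 → formula fails.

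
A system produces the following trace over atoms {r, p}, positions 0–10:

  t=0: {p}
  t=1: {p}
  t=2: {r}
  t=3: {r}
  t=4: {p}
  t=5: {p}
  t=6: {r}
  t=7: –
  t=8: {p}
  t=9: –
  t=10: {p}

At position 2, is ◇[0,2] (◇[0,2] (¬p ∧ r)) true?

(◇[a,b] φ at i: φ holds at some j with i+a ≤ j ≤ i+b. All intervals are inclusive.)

Check ◇[0,2] (¬p ∧ r) at each j in [2,4]:
  j=2: holds (witness at 2)
  j=3: holds (witness at 3)
  j=4: holds (witness at 6)
Found at j=2 → formula holds.

True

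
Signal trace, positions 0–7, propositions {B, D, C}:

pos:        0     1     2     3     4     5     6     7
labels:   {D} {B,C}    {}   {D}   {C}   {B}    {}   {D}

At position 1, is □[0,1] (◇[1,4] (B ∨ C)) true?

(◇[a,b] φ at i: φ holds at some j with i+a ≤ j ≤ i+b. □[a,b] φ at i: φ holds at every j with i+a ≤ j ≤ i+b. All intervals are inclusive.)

Yes

Check ◇[1,4] (B ∨ C) at every j in [1,2]:
  j=1: holds (witness at 4)
  j=2: holds (witness at 4)
All positions satisfy it → formula holds.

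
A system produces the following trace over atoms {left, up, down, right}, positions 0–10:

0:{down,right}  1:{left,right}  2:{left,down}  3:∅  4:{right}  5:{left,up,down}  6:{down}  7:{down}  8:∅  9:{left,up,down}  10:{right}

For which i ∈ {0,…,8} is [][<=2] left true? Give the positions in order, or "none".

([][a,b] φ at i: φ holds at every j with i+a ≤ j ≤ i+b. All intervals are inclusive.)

Evaluate at each i in [0,8]:
  i=0: ✗ (fails at j=0)
  i=1: ✗ (fails at j=3)
  i=2: ✗ (fails at j=3)
  i=3: ✗ (fails at j=3)
  i=4: ✗ (fails at j=4)
  i=5: ✗ (fails at j=6)
  i=6: ✗ (fails at j=6)
  i=7: ✗ (fails at j=7)
  i=8: ✗ (fails at j=8)

none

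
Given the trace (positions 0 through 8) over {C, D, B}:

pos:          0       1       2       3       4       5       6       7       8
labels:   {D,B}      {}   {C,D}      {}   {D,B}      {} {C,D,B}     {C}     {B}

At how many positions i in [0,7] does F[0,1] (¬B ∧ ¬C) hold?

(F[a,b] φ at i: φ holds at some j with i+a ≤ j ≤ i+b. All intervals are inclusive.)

6

Evaluate at each i in [0,7]:
  i=0: ✓ (witness j=1)
  i=1: ✓ (witness j=1)
  i=2: ✓ (witness j=3)
  i=3: ✓ (witness j=3)
  i=4: ✓ (witness j=5)
  i=5: ✓ (witness j=5)
  i=6: ✗ (none in [6,7])
  i=7: ✗ (none in [7,8])
Positions where it holds: {0, 1, 2, 3, 4, 5} → 6.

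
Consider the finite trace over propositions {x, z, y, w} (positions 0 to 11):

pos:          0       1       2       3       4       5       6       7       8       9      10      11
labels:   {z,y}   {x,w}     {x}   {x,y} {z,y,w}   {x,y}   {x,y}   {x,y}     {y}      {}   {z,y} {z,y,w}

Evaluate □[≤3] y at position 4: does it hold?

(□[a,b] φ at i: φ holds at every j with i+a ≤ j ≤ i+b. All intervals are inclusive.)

Check y at every j in [4,7]:
  j=4: true
  j=5: true
  j=6: true
  j=7: true
All positions satisfy it → formula holds.

Yes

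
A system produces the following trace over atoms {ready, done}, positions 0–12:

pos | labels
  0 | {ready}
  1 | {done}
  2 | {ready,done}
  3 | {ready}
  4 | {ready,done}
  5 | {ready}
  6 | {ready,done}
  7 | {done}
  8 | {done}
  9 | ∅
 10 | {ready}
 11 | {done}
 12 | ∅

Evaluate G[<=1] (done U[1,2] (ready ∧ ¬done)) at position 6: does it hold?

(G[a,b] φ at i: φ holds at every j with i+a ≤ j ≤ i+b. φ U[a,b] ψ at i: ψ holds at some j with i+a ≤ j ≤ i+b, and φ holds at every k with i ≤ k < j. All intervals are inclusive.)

Check (done U[1,2] (ready ∧ ¬done)) at every j in [6,7]:
  j=6: fails
  j=7: fails
Fails at j=6 → formula fails.

Does not hold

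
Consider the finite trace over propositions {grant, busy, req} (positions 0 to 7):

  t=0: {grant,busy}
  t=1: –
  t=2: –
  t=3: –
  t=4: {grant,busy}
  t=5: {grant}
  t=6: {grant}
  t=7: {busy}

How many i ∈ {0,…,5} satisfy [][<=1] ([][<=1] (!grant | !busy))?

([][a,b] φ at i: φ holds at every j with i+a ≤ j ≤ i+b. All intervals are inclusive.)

2

Evaluate at each i in [0,5]:
  i=0: ✗ (fails at j=0)
  i=1: ✓ (all of [1,2])
  i=2: ✗ (fails at j=3)
  i=3: ✗ (fails at j=3)
  i=4: ✗ (fails at j=4)
  i=5: ✓ (all of [5,6])
Positions where it holds: {1, 5} → 2.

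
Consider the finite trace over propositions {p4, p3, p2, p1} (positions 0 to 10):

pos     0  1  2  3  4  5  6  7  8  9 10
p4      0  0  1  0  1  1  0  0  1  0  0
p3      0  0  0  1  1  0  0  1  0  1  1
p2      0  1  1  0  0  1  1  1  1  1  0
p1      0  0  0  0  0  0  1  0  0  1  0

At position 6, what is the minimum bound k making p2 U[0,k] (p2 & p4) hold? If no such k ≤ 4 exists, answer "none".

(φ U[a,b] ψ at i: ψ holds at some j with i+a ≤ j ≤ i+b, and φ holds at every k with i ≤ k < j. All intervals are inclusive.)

Need earliest j ≥ 6 with (p2 & p4), and p2 at every k in [6,j-1].
  j=6: rhs fails.
  j=7: rhs fails.
  j=8: rhs holds; lhs holds on [6,7]. k = 2.

2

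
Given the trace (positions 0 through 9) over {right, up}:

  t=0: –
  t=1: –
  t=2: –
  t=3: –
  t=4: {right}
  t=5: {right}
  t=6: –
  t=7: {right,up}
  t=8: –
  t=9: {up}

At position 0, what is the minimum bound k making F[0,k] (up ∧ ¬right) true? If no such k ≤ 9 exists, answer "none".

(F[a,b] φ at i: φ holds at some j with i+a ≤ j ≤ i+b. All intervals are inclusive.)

9

Scan j = 0,1,… for (up ∧ ¬right):
  j=0: fails
  j=1: fails
  j=2: fails
  j=3: fails
  j=4: fails
  j=5: fails
  j=6: fails
  j=7: fails
  j=8: fails
  j=9: holds
First hit at j=9, so smallest k = 9-0 = 9.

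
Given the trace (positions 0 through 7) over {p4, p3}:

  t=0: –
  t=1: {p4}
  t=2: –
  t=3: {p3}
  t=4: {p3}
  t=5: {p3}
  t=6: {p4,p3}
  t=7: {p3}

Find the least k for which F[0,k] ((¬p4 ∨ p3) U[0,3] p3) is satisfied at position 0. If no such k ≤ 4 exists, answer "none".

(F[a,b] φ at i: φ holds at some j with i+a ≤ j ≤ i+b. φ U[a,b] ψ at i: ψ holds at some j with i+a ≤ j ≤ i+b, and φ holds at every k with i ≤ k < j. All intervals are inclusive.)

2

Scan j = 0,1,… for ((¬p4 ∨ p3) U[0,3] p3):
  j=0: fails
  j=1: fails
  j=2: holds
First hit at j=2, so smallest k = 2-0 = 2.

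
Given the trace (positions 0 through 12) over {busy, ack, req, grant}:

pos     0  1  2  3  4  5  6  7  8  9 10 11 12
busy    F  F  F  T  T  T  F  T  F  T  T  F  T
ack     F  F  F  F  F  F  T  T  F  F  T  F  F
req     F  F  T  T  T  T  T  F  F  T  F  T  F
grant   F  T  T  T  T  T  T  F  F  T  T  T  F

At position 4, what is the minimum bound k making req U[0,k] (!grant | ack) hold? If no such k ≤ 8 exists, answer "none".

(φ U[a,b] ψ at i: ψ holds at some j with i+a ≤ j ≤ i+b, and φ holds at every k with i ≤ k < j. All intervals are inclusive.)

2

Need earliest j ≥ 4 with (!grant | ack), and req at every k in [4,j-1].
  j=4: rhs fails.
  j=5: rhs fails.
  j=6: rhs holds; lhs holds on [4,5]. k = 2.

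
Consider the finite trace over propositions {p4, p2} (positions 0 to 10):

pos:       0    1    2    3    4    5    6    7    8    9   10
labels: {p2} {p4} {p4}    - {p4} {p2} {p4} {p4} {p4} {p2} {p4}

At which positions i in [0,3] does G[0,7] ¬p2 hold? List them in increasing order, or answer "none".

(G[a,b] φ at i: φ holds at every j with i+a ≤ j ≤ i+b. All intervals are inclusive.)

Evaluate at each i in [0,3]:
  i=0: ✗ (fails at j=0)
  i=1: ✗ (fails at j=5)
  i=2: ✗ (fails at j=5)
  i=3: ✗ (fails at j=5)

none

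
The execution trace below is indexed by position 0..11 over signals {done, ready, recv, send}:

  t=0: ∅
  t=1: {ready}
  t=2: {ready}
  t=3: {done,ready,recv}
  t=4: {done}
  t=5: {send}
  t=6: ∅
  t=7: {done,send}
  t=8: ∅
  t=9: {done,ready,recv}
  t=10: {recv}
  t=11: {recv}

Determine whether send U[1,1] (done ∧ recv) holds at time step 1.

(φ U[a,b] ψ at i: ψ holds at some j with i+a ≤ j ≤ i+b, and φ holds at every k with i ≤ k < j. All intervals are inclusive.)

Need some j in [2,2] with (done ∧ recv), and send at every k in [1,j-1].
  j=2: (done ∧ recv) false.
No j in the window works → until fails.

Does not hold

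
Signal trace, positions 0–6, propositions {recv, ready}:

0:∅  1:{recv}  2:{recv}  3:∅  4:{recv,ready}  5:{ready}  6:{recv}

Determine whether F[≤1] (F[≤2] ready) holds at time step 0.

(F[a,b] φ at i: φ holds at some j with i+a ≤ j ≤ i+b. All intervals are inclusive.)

Check F[≤2] ready at each j in [0,1]:
  j=0: fails (none in [0,2])
  j=1: fails (none in [1,3])
No position in the window satisfies it → formula fails.

False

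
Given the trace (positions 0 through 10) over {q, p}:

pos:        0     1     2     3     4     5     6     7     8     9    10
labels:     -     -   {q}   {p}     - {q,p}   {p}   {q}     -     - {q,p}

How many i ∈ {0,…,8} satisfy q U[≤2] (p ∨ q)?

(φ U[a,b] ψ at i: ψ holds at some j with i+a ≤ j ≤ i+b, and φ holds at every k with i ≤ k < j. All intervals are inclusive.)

5

Evaluate at each i in [0,8]:
  i=0: ✗ (lhs fails at k=0 before rhs at j=2)
  i=1: ✗ (lhs fails at k=1 before rhs at j=2)
  i=2: ✓ (rhs at j=2)
  i=3: ✓ (rhs at j=3)
  i=4: ✗ (lhs fails at k=4 before rhs at j=5)
  i=5: ✓ (rhs at j=5)
  i=6: ✓ (rhs at j=6)
  i=7: ✓ (rhs at j=7)
  i=8: ✗ (lhs fails at k=8 before rhs at j=10)
Positions where it holds: {2, 3, 5, 6, 7} → 5.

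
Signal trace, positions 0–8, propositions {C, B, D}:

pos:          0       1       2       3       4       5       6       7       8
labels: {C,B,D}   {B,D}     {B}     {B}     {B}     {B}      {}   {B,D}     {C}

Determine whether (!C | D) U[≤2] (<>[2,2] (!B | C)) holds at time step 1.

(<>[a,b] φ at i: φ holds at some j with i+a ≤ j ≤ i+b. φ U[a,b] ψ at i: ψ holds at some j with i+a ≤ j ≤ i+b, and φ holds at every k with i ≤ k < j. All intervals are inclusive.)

Does not hold

Need some j in [1,3] with <>[2,2] (!B | C), and (!C | D) at every k in [1,j-1].
  j=1: <>[2,2] (!B | C) — fails (none in [3,3]).
  j=2: <>[2,2] (!B | C) — fails (none in [4,4]).
  j=3: <>[2,2] (!B | C) — fails (none in [5,5]).
No j in the window works → until fails.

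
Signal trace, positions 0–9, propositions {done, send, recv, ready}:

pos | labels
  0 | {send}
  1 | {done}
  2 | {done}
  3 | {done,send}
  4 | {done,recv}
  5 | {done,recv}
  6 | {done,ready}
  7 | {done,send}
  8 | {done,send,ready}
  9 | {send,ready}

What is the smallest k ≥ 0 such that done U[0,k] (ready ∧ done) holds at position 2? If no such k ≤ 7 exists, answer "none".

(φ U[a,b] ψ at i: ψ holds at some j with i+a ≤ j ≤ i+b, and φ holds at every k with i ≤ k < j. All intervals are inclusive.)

4

Need earliest j ≥ 2 with (ready ∧ done), and done at every k in [2,j-1].
  j=2: rhs fails.
  j=3: rhs fails.
  j=4: rhs fails.
  j=5: rhs fails.
  j=6: rhs holds; lhs holds on [2,5]. k = 4.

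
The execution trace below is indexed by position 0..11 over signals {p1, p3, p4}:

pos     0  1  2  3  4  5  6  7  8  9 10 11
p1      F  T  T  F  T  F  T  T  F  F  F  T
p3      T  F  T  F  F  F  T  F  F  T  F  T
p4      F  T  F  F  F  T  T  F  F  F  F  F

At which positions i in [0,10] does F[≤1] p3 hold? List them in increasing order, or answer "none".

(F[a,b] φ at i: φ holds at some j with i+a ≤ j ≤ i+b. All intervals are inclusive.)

0, 1, 2, 5, 6, 8, 9, 10

Evaluate at each i in [0,10]:
  i=0: ✓ (witness j=0)
  i=1: ✓ (witness j=2)
  i=2: ✓ (witness j=2)
  i=3: ✗ (none in [3,4])
  i=4: ✗ (none in [4,5])
  i=5: ✓ (witness j=6)
  i=6: ✓ (witness j=6)
  i=7: ✗ (none in [7,8])
  i=8: ✓ (witness j=9)
  i=9: ✓ (witness j=9)
  i=10: ✓ (witness j=11)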